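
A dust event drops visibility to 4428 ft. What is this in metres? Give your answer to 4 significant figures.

1350 m

1 ft = 0.3048 m, so 4428 × 0.3048 = 1350 m.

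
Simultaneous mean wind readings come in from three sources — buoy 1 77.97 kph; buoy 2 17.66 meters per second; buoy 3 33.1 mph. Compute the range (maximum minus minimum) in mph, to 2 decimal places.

15.35 mph

buoy 1: 77.97 km/h = 48.4483 mph.
buoy 2: 17.66 m/s = 39.5043 mph.
Spread: 48.4483 − 33.1000 = 15.35 mph.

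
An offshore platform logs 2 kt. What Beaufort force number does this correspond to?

2 kt lies in the Beaufort 1 band (light air, 1–3 kt).

Beaufort force 1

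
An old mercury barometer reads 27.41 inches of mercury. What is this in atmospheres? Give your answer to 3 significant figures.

0.916 atm

1 inHg = 0.0334211 atm, so 27.41 × 0.0334211 = 0.916 atm.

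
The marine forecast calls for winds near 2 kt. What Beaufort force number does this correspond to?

Beaufort force 1

2 kt lies in the Beaufort 1 band (light air, 1–3 kt).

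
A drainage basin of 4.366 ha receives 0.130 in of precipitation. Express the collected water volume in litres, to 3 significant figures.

144000 litres

Depth: 0.130 in × 25.4 = 3.302 mm.
Area: 4.366 ha = 43660 m².
1 mm over 1 m² is 1 L, so volume = 3.302 × 43660 = 144165.32 L ≈ 144000 L.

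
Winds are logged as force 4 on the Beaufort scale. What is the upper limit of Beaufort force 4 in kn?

Beaufort 4 (moderate breeze) spans 11–16 knots.

16 kt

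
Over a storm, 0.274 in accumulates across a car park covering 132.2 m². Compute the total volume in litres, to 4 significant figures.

920.1 litres

Depth: 0.274 in × 25.4 = 6.9596 mm.
1 mm over 1 m² is 1 L, so volume = 6.9596 × 132.2 = 920.05912 L ≈ 920.1 L.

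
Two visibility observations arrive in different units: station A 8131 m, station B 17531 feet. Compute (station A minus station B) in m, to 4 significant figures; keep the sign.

2788 m

station B: 17531 ft = 5343.45 m.
Difference: 8131.00 − 5343.45 = 2788 m.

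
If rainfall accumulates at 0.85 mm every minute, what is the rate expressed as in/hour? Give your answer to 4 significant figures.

0.85 mm/minute × 0.0393701 in/mm × 60 minute/hour = 2.008 in/hour.

2.008 in/hour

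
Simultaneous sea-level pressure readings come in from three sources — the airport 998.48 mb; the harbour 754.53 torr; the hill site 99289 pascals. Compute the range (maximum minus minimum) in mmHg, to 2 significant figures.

9.8 mmHg

the airport: 998.48 mb = 748.921 mmHg.
the hill site: 99289 Pa = 744.729 mmHg.
Spread: 754.530 − 744.729 = 9.8 mmHg.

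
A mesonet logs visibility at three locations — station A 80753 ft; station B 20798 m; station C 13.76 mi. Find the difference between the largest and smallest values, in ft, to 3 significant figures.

12500 ft

station B: 20798 m = 68234.91 ft.
station C: 13.76 SM = 72652.80 ft.
Spread: 80753.00 − 68234.91 = 12500 ft.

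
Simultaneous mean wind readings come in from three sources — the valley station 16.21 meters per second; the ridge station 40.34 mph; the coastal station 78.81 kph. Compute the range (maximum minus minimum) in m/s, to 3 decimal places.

the ridge station: 40.34 mph = 18.03359 m/s.
the coastal station: 78.81 km/h = 21.89167 m/s.
Spread: 21.89167 − 16.21000 = 5.682 m/s.

5.682 m/s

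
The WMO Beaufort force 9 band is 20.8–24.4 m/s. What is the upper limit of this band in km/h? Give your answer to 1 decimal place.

87.8 km/h

20.8–24.4 m/s × 3.6 = 74.9–87.8 km/h.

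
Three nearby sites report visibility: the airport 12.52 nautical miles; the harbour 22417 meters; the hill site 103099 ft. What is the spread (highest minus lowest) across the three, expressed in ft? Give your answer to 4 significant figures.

the airport: 12.52 nmi = 76072.97 ft.
the harbour: 22417 m = 73546.59 ft.
Spread: 103099.00 − 73546.59 = 29550 ft.

29550 ft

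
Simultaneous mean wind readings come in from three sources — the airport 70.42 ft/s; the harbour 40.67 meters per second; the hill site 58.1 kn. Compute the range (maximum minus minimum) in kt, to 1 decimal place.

the airport: 70.42 ft/s = 41.723 kt.
the harbour: 40.67 m/s = 79.056 kt.
Spread: 79.056 − 41.723 = 37.3 kt.

37.3 kt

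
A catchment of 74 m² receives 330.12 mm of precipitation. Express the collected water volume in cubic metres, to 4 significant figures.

24.43 cubic metres

1 mm over 1 m² is 1 L, so volume = 330.12 × 74 = 24428.88 L = 24.43 m³.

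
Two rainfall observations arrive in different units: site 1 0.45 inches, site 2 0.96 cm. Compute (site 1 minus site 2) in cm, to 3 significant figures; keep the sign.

site 1: 0.45 in = 1.14300 cm.
Difference: 1.14300 − 0.96000 = 0.183 cm.

0.183 cm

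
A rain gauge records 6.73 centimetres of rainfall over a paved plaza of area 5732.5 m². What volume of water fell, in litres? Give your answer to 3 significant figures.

386000 litres

Depth: 6.73 cm × 10 = 67.3 mm.
1 mm over 1 m² is 1 L, so volume = 67.3 × 5732.5 = 385797.25 L ≈ 386000 L.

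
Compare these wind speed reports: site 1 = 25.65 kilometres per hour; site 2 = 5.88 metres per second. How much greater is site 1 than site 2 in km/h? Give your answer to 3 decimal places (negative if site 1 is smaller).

site 2: 5.88 m/s = 21.16800 km/h.
Difference: 25.65000 − 21.16800 = 4.482 km/h.

4.482 km/h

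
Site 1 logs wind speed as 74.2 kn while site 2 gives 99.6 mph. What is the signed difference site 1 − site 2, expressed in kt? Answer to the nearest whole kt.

site 2: 99.6 mph = 86.55 kt.
Difference: 74.20 − 86.55 = -12 kt.

-12 kt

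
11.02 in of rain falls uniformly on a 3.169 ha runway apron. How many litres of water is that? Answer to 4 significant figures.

8870000 litres

Depth: 11.02 in × 25.4 = 279.908 mm.
Area: 3.169 ha = 31690 m².
1 mm over 1 m² is 1 L, so volume = 279.908 × 31690 = 8870284.5 L ≈ 8870000 L.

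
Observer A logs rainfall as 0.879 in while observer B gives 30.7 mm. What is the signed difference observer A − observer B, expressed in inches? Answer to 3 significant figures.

-0.330 in

observer B: 30.7 mm = 1.20866 in.
Difference: 0.87900 − 1.20866 = -0.330 in.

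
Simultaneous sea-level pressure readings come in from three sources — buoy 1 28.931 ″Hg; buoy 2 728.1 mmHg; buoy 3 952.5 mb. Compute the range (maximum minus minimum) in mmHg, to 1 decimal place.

buoy 1: 28.931 inHg = 734.847 mmHg.
buoy 3: 952.5 mb = 714.434 mmHg.
Spread: 734.847 − 714.434 = 20.4 mmHg.

20.4 mmHg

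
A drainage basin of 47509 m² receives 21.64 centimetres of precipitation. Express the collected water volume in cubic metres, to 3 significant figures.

10300 cubic metres

Depth: 21.64 cm × 10 = 216.4 mm.
1 mm over 1 m² is 1 L, so volume = 216.4 × 47509 = 10280948 L = 10300 m³.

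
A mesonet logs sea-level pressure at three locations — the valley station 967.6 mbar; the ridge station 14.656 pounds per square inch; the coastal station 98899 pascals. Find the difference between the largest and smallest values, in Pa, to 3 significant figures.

4290 Pa

the valley station: 967.6 mb = 96760.00 Pa.
the ridge station: 14.656 psi = 101049.56 Pa.
Spread: 101049.56 − 96760.00 = 4290 Pa.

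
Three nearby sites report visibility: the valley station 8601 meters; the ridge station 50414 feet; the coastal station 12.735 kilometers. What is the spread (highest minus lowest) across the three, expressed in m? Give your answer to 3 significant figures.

6770 m

the ridge station: 50414 ft = 15366.19 m.
the coastal station: 12.735 km = 12735.00 m.
Spread: 15366.19 − 8601.00 = 6770 m.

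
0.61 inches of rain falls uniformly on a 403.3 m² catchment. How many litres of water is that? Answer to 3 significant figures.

6250 litres

Depth: 0.61 in × 25.4 = 15.494 mm.
1 mm over 1 m² is 1 L, so volume = 15.494 × 403.3 = 6248.7302 L ≈ 6250 L.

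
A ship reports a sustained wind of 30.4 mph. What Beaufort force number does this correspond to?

Beaufort force 6

30.4 mph = 13.6 m/s, which is Beaufort 6 (strong breeze, 10.8–13.8 m/s).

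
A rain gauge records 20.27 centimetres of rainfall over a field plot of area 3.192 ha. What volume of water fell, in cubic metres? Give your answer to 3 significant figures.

6470 cubic metres

Depth: 20.27 cm × 10 = 202.7 mm.
Area: 3.192 ha = 31920 m².
1 mm over 1 m² is 1 L, so volume = 202.7 × 31920 = 6470184 L = 6470 m³.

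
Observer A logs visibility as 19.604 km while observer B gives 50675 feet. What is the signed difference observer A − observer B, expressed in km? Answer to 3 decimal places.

4.158 km

observer B: 50675 ft = 15.44574 km.
Difference: 19.60400 − 15.44574 = 4.158 km.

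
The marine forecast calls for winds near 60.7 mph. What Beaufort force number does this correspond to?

Beaufort force 10

60.7 mph = 27.1 m/s, which is Beaufort 10 (storm, 24.5–28.4 m/s).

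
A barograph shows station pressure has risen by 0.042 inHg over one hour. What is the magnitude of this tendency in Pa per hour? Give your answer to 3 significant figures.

0.042 inHg / 1 h × 3386.39 Pa/inHg = 142 Pa/h.

142 Pa per hour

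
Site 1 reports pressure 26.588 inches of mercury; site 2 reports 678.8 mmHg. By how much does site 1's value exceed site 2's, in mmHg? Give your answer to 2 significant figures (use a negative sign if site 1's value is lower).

-3.5 mmHg

site 1: 26.588 inHg = 675.335 mmHg.
Difference: 675.335 − 678.800 = -3.5 mmHg.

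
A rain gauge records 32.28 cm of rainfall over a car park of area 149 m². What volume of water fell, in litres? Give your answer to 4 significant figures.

Depth: 32.28 cm × 10 = 322.8 mm.
1 mm over 1 m² is 1 L, so volume = 322.8 × 149 = 48097.2 L ≈ 48100 L.

48100 litres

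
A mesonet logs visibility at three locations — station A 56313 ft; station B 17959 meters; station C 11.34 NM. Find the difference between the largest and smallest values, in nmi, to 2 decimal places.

2.07 nmi

station A: 56313 ft = 9.2679 nmi.
station B: 17959 m = 9.6971 nmi.
Spread: 11.3400 − 9.2679 = 2.07 nmi.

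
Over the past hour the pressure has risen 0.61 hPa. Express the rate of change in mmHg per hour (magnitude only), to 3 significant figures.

0.458 mmHg per hour

0.61 hPa / 1 h × 0.750062 mmHg/hPa = 0.458 mmHg/h.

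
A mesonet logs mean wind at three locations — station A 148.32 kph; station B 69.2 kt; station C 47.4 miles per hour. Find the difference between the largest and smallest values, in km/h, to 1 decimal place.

station B: 69.2 kt = 128.158 km/h.
station C: 47.4 mph = 76.283 km/h.
Spread: 148.320 − 76.283 = 72.0 km/h.

72.0 km/h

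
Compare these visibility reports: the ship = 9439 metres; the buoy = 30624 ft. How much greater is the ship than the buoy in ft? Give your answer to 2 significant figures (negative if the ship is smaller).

340 ft

the ship: 9439 m = 30967.85 ft.
Difference: 30967.85 − 30624.00 = 340 ft.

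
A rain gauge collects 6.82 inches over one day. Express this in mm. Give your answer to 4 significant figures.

173.2 mm

1 in = 25.4 mm, so 6.82 × 25.4 = 173.2 mm.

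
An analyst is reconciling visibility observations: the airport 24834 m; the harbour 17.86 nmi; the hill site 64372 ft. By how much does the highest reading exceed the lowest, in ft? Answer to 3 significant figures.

the airport: 24834 m = 81476.38 ft.
the harbour: 17.86 nmi = 108519.42 ft.
Spread: 108519.42 − 64372.00 = 44100 ft.

44100 ft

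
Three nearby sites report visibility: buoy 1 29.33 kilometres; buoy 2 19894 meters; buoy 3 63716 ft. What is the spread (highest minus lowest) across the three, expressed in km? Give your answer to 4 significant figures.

9.909 km

buoy 2: 19894 m = 19.89400 km.
buoy 3: 63716 ft = 19.42064 km.
Spread: 29.33000 − 19.42064 = 9.909 km.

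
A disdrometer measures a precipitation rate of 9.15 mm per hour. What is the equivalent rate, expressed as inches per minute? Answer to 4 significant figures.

9.15 mm/hour × 0.0393701 in/mm × 0.0166667 hour/minute = 0.006004 in/minute.

0.006004 in/minute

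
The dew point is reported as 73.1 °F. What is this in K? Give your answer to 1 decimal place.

296.0 K

First to °C: 22.83 °C.
Then to K: 296.0 K.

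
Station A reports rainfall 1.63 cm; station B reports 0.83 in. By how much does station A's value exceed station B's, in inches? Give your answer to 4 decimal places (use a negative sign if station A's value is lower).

-0.1883 in

station A: 1.63 cm = 0.641732 in.
Difference: 0.641732 − 0.830000 = -0.1883 in.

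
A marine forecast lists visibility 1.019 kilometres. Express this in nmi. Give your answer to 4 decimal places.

0.5502 nmi

1 km = 0.539957 nmi, so 1.019 × 0.539957 = 0.5502 nmi.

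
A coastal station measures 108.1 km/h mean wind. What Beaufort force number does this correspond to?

Beaufort force 11

108.1 km/h = 30.0 m/s, which is Beaufort 11 (violent storm, 28.5–32.6 m/s).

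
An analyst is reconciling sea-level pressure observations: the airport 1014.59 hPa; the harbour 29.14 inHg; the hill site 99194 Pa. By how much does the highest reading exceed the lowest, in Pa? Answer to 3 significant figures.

the airport: 1014.59 hPa = 101459.00 Pa.
the harbour: 29.14 inHg = 98679.38 Pa.
Spread: 101459.00 − 98679.38 = 2780 Pa.

2780 Pa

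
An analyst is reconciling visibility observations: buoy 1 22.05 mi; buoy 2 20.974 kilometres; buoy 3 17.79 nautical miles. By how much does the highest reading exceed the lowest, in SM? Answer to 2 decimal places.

9.02 SM

buoy 2: 20.974 km = 13.0326 SM.
buoy 3: 17.79 nmi = 20.4724 SM.
Spread: 22.0500 − 13.0326 = 9.02 SM.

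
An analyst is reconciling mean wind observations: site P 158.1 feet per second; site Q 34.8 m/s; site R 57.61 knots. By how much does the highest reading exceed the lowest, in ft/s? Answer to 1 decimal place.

60.9 ft/s

site Q: 34.8 m/s = 114.173 ft/s.
site R: 57.61 kt = 97.235 ft/s.
Spread: 158.100 − 97.235 = 60.9 ft/s.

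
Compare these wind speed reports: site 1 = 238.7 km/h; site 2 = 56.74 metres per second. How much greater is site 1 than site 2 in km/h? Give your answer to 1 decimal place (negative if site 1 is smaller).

site 2: 56.74 m/s = 204.264 km/h.
Difference: 238.700 − 204.264 = 34.4 km/h.

34.4 km/h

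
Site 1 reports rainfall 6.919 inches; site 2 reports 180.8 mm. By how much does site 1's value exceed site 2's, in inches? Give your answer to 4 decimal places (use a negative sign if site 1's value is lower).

-0.1991 in

site 2: 180.8 mm = 7.118110 in.
Difference: 6.919000 − 7.118110 = -0.1991 in.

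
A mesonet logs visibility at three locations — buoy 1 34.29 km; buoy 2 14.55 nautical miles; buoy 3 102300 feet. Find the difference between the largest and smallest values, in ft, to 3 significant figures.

24100 ft

buoy 1: 34.29 km = 112500.00 ft.
buoy 2: 14.55 nmi = 88407.48 ft.
Spread: 112500.00 − 88407.48 = 24100 ft.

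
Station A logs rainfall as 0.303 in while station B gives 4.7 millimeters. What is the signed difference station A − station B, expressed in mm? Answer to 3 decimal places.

2.996 mm

station A: 0.303 in = 7.69620 mm.
Difference: 7.69620 − 4.70000 = 2.996 mm.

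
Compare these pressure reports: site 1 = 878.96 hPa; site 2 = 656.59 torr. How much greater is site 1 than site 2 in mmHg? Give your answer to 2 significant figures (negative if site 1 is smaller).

2.7 mmHg

site 1: 878.96 hPa = 659.274 mmHg.
Difference: 659.274 − 656.590 = 2.7 mmHg.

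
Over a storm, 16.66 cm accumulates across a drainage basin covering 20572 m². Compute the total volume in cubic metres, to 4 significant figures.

Depth: 16.66 cm × 10 = 166.6 mm.
1 mm over 1 m² is 1 L, so volume = 166.6 × 20572 = 3427295.2 L = 3427 m³.

3427 cubic metres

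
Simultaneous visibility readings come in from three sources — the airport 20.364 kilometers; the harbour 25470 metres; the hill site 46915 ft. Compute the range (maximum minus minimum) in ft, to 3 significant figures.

36600 ft

the airport: 20.364 km = 66811.02 ft.
the harbour: 25470 m = 83562.99 ft.
Spread: 83562.99 − 46915.00 = 36600 ft.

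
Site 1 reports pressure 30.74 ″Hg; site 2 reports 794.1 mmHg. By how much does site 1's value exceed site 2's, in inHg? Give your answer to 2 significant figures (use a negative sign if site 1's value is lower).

site 2: 794.1 mmHg = 31.2638 inHg.
Difference: 30.7400 − 31.2638 = -0.52 inHg.

-0.52 inHg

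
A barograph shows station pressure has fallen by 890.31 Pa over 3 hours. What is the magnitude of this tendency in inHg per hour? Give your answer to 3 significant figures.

890.31 Pa / 3 h × 0.0002953 inHg/Pa = 0.0876 inHg/h.

0.0876 inHg per hour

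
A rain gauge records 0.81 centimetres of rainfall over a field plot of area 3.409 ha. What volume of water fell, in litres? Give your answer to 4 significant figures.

Depth: 0.81 cm × 10 = 8.1 mm.
Area: 3.409 ha = 34090 m².
1 mm over 1 m² is 1 L, so volume = 8.1 × 34090 = 276129 L ≈ 276100 L.

276100 litres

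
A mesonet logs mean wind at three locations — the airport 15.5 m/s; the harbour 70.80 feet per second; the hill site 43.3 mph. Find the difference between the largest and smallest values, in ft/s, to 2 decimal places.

19.95 ft/s

the airport: 15.5 m/s = 50.8530 ft/s.
the hill site: 43.3 mph = 63.5067 ft/s.
Spread: 70.8000 − 50.8530 = 19.95 ft/s.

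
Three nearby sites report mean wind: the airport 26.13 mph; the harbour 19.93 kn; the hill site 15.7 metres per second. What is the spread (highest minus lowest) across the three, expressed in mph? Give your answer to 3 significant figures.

the harbour: 19.93 kt = 22.935 mph.
the hill site: 15.7 m/s = 35.120 mph.
Spread: 35.120 − 22.935 = 12.2 mph.

12.2 mph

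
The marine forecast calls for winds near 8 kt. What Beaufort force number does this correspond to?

Beaufort force 3

8 kt lies in the Beaufort 3 band (gentle breeze, 7–10 kt).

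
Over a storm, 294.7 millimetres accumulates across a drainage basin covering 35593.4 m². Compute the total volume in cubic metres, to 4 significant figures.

10490 cubic metres

1 mm over 1 m² is 1 L, so volume = 294.7 × 35593.4 = 10489375 L = 10490 m³.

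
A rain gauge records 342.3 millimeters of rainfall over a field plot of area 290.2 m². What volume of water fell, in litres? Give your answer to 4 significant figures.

99340 litres

1 mm over 1 m² is 1 L, so volume = 342.3 × 290.2 = 99335.46 L ≈ 99340 L.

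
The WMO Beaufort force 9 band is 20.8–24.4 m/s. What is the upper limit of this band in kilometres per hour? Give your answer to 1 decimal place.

20.8–24.4 m/s × 3.6 = 74.9–87.8 km/h.

87.8 km/h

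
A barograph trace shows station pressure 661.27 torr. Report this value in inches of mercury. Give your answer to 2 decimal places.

26.03 inHg

1 mmHg = 0.0393701 inHg, so 661.27 × 0.0393701 = 26.03 inHg.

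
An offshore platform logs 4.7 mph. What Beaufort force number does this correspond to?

4.7 mph = 2.1 m/s, which is Beaufort 2 (light breeze, 1.6–3.3 m/s).

Beaufort force 2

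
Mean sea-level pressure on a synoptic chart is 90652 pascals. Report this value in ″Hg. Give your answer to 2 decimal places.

1 Pa = 0.0002953 inHg, so 90652 × 0.0002953 = 26.77 inHg.

26.77 inHg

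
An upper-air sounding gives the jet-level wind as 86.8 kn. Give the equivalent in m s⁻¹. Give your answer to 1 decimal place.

44.7 m/s

1 kt = 0.514444 m/s, so 86.8 × 0.514444 = 44.7 m/s.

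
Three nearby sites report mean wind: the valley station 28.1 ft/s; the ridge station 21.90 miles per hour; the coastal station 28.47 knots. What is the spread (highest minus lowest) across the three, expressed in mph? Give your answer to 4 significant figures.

13.60 mph

the valley station: 28.1 ft/s = 19.1591 mph.
the coastal station: 28.47 kt = 32.7627 mph.
Spread: 32.7627 − 19.1591 = 13.60 mph.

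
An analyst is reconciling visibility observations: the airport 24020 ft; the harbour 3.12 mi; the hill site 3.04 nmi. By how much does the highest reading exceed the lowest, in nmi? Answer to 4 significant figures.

1.242 nmi

the airport: 24020 ft = 3.95318 nmi.
the harbour: 3.12 SM = 2.71121 nmi.
Spread: 3.95318 − 2.71121 = 1.242 nmi.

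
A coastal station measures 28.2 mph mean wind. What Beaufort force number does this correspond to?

Beaufort force 6

28.2 mph = 12.6 m/s, which is Beaufort 6 (strong breeze, 10.8–13.8 m/s).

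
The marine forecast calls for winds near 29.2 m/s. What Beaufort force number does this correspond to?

29.2 m/s lies in the Beaufort 11 band (violent storm, 28.5–32.6 m/s).

Beaufort force 11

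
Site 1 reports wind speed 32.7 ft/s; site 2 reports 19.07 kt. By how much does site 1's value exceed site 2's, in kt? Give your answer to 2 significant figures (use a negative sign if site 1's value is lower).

site 1: 32.7 ft/s = 19.3742 kt.
Difference: 19.3742 − 19.0700 = 0.30 kt.

0.30 kt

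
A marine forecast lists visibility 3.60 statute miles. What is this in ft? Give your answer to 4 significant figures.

19010 ft

1 SM = 5280 ft, so 3.60 × 5280 = 19010 ft.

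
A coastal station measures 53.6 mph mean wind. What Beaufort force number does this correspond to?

Beaufort force 9

53.6 mph = 24.0 m/s, which is Beaufort 9 (strong gale, 20.8–24.4 m/s).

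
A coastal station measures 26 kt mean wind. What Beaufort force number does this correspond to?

Beaufort force 6

26 kt lies in the Beaufort 6 band (strong breeze, 22–27 kt).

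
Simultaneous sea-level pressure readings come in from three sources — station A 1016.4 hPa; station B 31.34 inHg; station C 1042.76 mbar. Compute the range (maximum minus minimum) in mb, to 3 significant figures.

station A: 1016.4 hPa = 1016.400 mb.
station B: 31.34 inHg = 1061.294 mb.
Spread: 1061.294 − 1016.400 = 44.9 mb.

44.9 mb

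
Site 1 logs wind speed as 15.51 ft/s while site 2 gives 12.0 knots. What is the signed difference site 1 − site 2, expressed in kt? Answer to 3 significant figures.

-2.81 kt

site 1: 15.51 ft/s = 9.1894 kt.
Difference: 9.1894 − 12.0000 = -2.81 kt.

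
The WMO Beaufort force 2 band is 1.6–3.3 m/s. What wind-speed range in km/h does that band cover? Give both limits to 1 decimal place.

1.6–3.3 m/s × 3.6 = 5.8–11.9 km/h.

5.8 to 11.9 km/h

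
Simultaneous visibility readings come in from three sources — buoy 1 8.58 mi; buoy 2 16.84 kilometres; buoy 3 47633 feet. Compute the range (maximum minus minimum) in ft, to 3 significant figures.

buoy 1: 8.58 SM = 45302.40 ft.
buoy 2: 16.84 km = 55249.34 ft.
Spread: 55249.34 − 45302.40 = 9950 ft.

9950 ft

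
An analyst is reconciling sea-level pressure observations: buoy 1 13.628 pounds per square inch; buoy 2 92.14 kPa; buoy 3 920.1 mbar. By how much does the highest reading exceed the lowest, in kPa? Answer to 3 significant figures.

1.95 kPa

buoy 1: 13.628 psi = 93.9618 kPa.
buoy 3: 920.1 mb = 92.0100 kPa.
Spread: 93.9618 − 92.0100 = 1.95 kPa.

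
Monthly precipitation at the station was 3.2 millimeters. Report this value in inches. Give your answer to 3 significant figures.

0.126 in

1 mm = 0.0393701 in, so 3.2 × 0.0393701 = 0.126 in.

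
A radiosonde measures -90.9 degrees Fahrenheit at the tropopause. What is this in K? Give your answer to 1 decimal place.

First to °C: -68.28 °C.
Then to K: 204.9 K.

204.9 K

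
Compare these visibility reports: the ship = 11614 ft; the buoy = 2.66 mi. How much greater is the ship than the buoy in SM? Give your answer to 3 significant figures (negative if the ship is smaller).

-0.460 SM

the ship: 11614 ft = 2.19962 SM.
Difference: 2.19962 − 2.66000 = -0.460 SM.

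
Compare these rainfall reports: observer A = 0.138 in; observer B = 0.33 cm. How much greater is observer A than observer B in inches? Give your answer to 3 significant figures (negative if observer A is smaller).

0.00808 in

observer B: 0.33 cm = 0.1299213 in.
Difference: 0.1380000 − 0.1299213 = 0.00808 in.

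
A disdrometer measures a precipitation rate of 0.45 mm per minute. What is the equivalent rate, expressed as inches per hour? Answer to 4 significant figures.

1.063 in/hour

0.45 mm/minute × 0.0393701 in/mm × 60 minute/hour = 1.063 in/hour.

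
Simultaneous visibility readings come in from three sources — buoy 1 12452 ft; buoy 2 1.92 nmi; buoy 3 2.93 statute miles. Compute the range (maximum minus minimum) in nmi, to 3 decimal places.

buoy 1: 12452 ft = 2.04934 nmi.
buoy 3: 2.93 SM = 2.54610 nmi.
Spread: 2.54610 − 1.92000 = 0.626 nmi.

0.626 nmi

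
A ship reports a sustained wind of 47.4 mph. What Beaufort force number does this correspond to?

47.4 mph = 21.2 m/s, which is Beaufort 9 (strong gale, 20.8–24.4 m/s).

Beaufort force 9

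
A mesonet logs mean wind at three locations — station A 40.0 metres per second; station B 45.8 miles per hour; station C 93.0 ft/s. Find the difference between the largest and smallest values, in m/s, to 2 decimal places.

station B: 45.8 mph = 20.4744 m/s.
station C: 93.0 ft/s = 28.3464 m/s.
Spread: 40.0000 − 20.4744 = 19.53 m/s.

19.53 m/s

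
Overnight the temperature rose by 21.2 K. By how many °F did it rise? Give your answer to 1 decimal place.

38.2 °F

Converting a difference, only the 9/5 scale factor applies: Δ°F = 21.2 × 1.8 = 38.2 °F.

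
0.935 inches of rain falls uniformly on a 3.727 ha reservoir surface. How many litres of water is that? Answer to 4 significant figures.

885100 litres

Depth: 0.935 in × 25.4 = 23.749 mm.
Area: 3.727 ha = 37270 m².
1 mm over 1 m² is 1 L, so volume = 23.749 × 37270 = 885125.23 L ≈ 885100 L.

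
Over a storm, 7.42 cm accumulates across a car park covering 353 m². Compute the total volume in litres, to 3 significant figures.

Depth: 7.42 cm × 10 = 74.2 mm.
1 mm over 1 m² is 1 L, so volume = 74.2 × 353 = 26192.6 L ≈ 26200 L.

26200 litres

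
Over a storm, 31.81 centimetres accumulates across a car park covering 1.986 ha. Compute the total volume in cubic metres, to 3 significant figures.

Depth: 31.81 cm × 10 = 318.1 mm.
Area: 1.986 ha = 19860 m².
1 mm over 1 m² is 1 L, so volume = 318.1 × 19860 = 6317466 L = 6320 m³.

6320 cubic metres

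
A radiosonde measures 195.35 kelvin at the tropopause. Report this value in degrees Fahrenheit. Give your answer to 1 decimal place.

-108.0 °F

First to °C: -77.80 °C.
Then to °F: -108.0 °F.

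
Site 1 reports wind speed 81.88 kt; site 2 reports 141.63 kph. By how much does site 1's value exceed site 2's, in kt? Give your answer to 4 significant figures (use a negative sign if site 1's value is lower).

site 2: 141.63 km/h = 76.47408 kt.
Difference: 81.88000 − 76.47408 = 5.406 kt.

5.406 kt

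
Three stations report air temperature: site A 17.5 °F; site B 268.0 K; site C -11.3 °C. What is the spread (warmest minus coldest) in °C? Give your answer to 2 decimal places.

6.15 °C

site A: 17.5 °F = -8.056 °C.
site B: 268.0 K = -5.150 °C.
Spread: (-5.150) − (-11.300) = 6.150 °C.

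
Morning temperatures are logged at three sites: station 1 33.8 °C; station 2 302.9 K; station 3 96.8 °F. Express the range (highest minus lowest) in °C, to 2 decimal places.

6.25 °C

station 2: 302.9 K = 29.750 °C.
station 3: 96.8 °F = 36.000 °C.
Spread: 36.000 − 29.750 = 6.250 °C.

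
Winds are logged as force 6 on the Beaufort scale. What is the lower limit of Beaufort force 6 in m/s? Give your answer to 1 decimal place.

Beaufort 6 (strong breeze) spans 10.8–13.8 m/s.

10.8 m/s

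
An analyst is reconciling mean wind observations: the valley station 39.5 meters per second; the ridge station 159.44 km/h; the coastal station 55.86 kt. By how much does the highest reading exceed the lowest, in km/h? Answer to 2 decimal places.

the valley station: 39.5 m/s = 142.2000 km/h.
the coastal station: 55.86 kt = 103.4527 km/h.
Spread: 159.4400 − 103.4527 = 55.99 km/h.

55.99 km/h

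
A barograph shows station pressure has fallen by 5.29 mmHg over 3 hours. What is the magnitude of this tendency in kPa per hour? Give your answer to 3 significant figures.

0.235 kPa per hour

5.29 mmHg / 3 h × 0.133322 kPa/mmHg = 0.235 kPa/h.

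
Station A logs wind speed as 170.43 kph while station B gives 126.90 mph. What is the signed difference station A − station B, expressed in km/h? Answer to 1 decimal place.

-33.8 km/h

station B: 126.90 mph = 204.226 km/h.
Difference: 170.430 − 204.226 = -33.8 km/h.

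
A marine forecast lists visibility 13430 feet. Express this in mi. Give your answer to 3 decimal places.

1 ft = 0.000189394 SM, so 13430 × 0.000189394 = 2.544 SM.

2.544 SM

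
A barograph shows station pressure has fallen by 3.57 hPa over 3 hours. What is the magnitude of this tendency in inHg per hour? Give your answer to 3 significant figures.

0.0351 inHg per hour

3.57 hPa / 3 h × 0.02953 inHg/hPa = 0.0351 inHg/h.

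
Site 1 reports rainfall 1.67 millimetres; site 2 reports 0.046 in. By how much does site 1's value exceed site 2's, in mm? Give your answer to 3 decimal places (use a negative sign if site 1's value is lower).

0.502 mm

site 2: 0.046 in = 1.16840 mm.
Difference: 1.67000 − 1.16840 = 0.502 mm.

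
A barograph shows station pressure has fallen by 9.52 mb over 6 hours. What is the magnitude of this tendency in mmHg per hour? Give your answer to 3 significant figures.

9.52 mb / 6 h × 0.750062 mmHg/mb = 1.19 mmHg/h.

1.19 mmHg per hour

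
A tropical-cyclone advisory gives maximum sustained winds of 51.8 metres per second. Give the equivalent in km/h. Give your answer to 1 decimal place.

1 m/s = 3.6 km/h, so 51.8 × 3.6 = 186.5 km/h.

186.5 km/h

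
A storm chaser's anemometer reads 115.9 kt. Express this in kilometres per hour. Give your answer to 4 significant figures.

214.6 km/h

1 kt = 1.852 km/h, so 115.9 × 1.852 = 214.6 km/h.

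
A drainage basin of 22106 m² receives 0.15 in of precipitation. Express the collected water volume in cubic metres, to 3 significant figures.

Depth: 0.15 in × 25.4 = 3.81 mm.
1 mm over 1 m² is 1 L, so volume = 3.81 × 22106 = 84223.86 L = 84.2 m³.

84.2 cubic metres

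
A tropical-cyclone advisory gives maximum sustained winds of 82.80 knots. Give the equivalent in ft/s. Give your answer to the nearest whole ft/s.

1 kt = 1.68781 ft/s, so 82.80 × 1.68781 = 140 ft/s.

140 ft/s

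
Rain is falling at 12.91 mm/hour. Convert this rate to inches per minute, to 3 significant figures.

12.91 mm/hour × 0.0393701 in/mm × 0.0166667 hour/minute = 0.00847 in/minute.

0.00847 in/minute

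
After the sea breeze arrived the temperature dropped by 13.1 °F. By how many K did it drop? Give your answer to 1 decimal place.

7.3 K

Converting a difference, only the 9/5 scale factor applies: ΔK = 13.1 × 0.5556 = 7.3 K.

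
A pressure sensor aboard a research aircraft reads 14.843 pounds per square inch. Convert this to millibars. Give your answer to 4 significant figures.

1023 mb

1 psi = 68.9476 mb, so 14.843 × 68.9476 = 1023 mb.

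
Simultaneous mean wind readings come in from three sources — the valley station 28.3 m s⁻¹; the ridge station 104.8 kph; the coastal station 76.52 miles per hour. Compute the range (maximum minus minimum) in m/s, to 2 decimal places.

5.91 m/s

the ridge station: 104.8 km/h = 29.1111 m/s.
the coastal station: 76.52 mph = 34.2075 m/s.
Spread: 34.2075 − 28.3000 = 5.91 m/s.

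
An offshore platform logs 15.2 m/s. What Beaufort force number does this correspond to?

Beaufort force 7

15.2 m/s lies in the Beaufort 7 band (near gale, 13.9–17.1 m/s).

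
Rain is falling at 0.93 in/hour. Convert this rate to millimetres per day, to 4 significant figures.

0.93 in/hour × 25.4 mm/in × 24 hour/day = 566.9 mm/day.

566.9 mm/day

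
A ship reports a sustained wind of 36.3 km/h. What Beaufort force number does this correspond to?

36.3 km/h = 10.1 m/s, which is Beaufort 5 (fresh breeze, 8.0–10.7 m/s).

Beaufort force 5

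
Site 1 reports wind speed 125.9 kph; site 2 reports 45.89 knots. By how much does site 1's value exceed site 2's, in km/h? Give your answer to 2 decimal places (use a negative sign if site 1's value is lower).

40.91 km/h

site 2: 45.89 kt = 84.9883 km/h.
Difference: 125.9000 − 84.9883 = 40.91 km/h.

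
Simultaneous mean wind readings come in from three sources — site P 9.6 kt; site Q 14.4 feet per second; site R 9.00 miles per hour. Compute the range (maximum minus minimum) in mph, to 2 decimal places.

2.05 mph

site P: 9.6 kt = 11.0475 mph.
site Q: 14.4 ft/s = 9.8182 mph.
Spread: 11.0475 − 9.0000 = 2.05 mph.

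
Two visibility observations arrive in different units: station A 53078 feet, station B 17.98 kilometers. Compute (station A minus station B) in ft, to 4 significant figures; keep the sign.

station B: 17.98 km = 58989.501 ft.
Difference: 53078.000 − 58989.501 = -5912 ft.

-5912 ft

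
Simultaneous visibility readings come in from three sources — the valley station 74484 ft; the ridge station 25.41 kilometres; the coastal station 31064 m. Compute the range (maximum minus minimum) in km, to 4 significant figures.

8.361 km

the valley station: 74484 ft = 22.70272 km.
the coastal station: 31064 m = 31.06400 km.
Spread: 31.06400 − 22.70272 = 8.361 km.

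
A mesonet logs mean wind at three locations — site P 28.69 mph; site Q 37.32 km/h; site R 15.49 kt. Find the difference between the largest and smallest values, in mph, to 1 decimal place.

10.9 mph

site Q: 37.32 km/h = 23.190 mph.
site R: 15.49 kt = 17.826 mph.
Spread: 28.690 − 17.826 = 10.9 mph.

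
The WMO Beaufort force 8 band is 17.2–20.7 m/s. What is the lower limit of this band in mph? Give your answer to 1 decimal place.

17.2–20.7 m/s × 2.237 = 38.5–46.3 mph.

38.5 mph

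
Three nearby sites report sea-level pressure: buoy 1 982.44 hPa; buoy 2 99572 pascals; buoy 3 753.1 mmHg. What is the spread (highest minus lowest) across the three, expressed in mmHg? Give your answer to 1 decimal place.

buoy 1: 982.44 hPa = 736.890 mmHg.
buoy 2: 99572 Pa = 746.851 mmHg.
Spread: 753.100 − 736.890 = 16.2 mmHg.

16.2 mmHg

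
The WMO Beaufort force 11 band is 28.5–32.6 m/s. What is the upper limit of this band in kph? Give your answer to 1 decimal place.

117.4 km/h

28.5–32.6 m/s × 3.6 = 102.6–117.4 km/h.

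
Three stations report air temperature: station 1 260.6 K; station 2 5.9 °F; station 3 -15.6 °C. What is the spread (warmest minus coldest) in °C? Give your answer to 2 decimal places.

3.05 °C

station 1: 260.6 K = -12.550 °C.
station 2: 5.9 °F = -14.500 °C.
Spread: (-12.550) − (-15.600) = 3.050 °C.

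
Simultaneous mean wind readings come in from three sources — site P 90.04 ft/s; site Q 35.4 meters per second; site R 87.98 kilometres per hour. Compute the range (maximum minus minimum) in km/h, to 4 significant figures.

39.46 km/h

site P: 90.04 ft/s = 98.7991 km/h.
site Q: 35.4 m/s = 127.4400 km/h.
Spread: 127.4400 − 87.9800 = 39.46 km/h.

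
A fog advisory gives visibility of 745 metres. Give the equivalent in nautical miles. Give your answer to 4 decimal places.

1 m = 0.000539957 nmi, so 745 × 0.000539957 = 0.4023 nmi.

0.4023 nmi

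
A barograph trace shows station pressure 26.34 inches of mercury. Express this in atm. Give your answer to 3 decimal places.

1 inHg = 0.0334211 atm, so 26.34 × 0.0334211 = 0.880 atm.

0.880 atm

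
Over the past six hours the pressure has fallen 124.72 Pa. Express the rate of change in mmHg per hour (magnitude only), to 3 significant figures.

124.72 Pa / 6 h × 0.00750062 mmHg/Pa = 0.156 mmHg/h.

0.156 mmHg per hour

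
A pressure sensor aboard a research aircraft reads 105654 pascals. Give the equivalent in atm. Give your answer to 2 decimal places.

1 Pa = 9.86923e-06 atm, so 105654 × 9.86923e-06 = 1.04 atm.

1.04 atm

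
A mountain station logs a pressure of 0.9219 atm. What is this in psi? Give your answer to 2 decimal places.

13.55 psi

1 atm = 14.6959 psi, so 0.9219 × 14.6959 = 13.55 psi.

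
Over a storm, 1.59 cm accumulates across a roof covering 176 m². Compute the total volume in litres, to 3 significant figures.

Depth: 1.59 cm × 10 = 15.9 mm.
1 mm over 1 m² is 1 L, so volume = 15.9 × 176 = 2798.4 L ≈ 2800 L.

2800 litres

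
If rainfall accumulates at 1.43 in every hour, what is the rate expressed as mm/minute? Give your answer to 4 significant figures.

1.43 in/hour × 25.4 mm/in × 0.0166667 hour/minute = 0.6054 mm/minute.

0.6054 mm/minute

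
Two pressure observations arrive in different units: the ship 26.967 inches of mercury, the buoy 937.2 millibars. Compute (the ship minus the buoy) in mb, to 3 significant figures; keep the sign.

the ship: 26.967 inHg = 913.208 mb.
Difference: 913.208 − 937.200 = -24.0 mb.

-24.0 mb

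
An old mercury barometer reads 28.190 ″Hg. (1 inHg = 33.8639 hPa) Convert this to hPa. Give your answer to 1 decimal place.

954.6 hPa

1 inHg = 33.8639 hPa, so 28.190 × 33.8639 = 954.6 hPa.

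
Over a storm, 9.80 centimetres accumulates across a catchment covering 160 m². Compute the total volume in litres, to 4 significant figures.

Depth: 9.80 cm × 10 = 98 mm.
1 mm over 1 m² is 1 L, so volume = 98 × 160 = 15680 L.

15680 litres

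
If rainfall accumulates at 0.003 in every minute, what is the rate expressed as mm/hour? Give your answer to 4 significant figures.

4.572 mm/hour

0.003 in/minute × 25.4 mm/in × 60 minute/hour = 4.572 mm/hour.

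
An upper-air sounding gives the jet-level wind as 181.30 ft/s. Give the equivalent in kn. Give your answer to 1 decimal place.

107.4 kt

1 ft/s = 0.592484 kt, so 181.30 × 0.592484 = 107.4 kt.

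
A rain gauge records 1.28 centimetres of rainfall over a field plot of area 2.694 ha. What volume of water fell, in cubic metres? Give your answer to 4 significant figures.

Depth: 1.28 cm × 10 = 12.8 mm.
Area: 2.694 ha = 26940 m².
1 mm over 1 m² is 1 L, so volume = 12.8 × 26940 = 344832 L = 344.8 m³.

344.8 cubic metres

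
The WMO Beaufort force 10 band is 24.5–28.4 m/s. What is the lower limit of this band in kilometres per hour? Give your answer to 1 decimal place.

88.2 km/h

24.5–28.4 m/s × 3.6 = 88.2–102.2 km/h.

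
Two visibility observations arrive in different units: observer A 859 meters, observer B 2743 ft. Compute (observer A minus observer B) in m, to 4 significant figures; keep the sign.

22.93 m

observer B: 2743 ft = 836.0664 m.
Difference: 859.0000 − 836.0664 = 22.93 m.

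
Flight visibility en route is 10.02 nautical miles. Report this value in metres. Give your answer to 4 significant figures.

1 nmi = 1852 m, so 10.02 × 1852 = 18560 m.

18560 m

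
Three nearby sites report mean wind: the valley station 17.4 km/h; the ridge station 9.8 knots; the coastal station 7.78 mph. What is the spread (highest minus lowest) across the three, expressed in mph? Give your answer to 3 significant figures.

the valley station: 17.4 km/h = 10.8119 mph.
the ridge station: 9.8 kt = 11.2776 mph.
Spread: 11.2776 − 7.7800 = 3.50 mph.

3.50 mph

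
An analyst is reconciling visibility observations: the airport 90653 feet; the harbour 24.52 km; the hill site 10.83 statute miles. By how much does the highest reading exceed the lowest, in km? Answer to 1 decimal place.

the airport: 90653 ft = 27.631 km.
the hill site: 10.83 SM = 17.429 km.
Spread: 27.631 − 17.429 = 10.2 km.

10.2 km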